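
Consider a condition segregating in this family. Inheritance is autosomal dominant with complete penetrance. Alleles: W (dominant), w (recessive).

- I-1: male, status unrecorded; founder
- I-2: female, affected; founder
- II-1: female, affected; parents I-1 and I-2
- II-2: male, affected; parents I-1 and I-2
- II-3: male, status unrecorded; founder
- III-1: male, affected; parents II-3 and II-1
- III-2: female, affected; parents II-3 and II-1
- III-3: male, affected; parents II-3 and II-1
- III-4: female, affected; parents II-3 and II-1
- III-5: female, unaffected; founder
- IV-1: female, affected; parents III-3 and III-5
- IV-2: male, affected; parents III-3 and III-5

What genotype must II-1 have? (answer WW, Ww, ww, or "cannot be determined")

II-1's phenotype allows WW or Ww, and no parent or child forces a single allele at both positions; consistent genotype assignments exist with II-1 as WW or Ww.

cannot be determined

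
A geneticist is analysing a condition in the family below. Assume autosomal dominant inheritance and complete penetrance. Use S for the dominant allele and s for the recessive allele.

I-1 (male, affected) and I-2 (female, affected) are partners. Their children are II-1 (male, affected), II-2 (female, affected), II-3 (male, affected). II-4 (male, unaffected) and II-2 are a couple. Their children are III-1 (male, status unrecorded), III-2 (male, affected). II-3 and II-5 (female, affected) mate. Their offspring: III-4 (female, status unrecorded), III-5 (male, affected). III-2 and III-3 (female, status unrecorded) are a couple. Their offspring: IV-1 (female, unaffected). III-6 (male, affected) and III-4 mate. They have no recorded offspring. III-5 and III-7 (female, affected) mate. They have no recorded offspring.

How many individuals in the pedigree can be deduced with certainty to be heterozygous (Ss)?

1

Obligate heterozygotes: III-2 is affected so carries S and received s from II-4 (ss), so III-2 is Ss.
Every other individual is either homozygous by phenotype or has at least one consistent homozygous assignment, so the count is 1.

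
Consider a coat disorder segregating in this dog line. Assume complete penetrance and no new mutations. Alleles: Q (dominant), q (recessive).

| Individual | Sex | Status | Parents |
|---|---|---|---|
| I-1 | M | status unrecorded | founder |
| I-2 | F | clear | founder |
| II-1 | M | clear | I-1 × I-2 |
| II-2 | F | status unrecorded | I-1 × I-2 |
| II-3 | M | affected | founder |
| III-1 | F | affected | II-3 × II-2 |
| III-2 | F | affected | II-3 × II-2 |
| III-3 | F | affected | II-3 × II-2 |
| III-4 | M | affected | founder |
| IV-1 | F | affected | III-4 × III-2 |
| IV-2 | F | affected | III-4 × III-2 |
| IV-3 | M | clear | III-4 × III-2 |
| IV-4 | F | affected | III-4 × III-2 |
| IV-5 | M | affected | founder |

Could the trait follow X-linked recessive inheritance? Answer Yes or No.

Under X-linked recessive, IV-3 (clear, male) cannot arise from III-4 (affected) × III-2 (affected).

No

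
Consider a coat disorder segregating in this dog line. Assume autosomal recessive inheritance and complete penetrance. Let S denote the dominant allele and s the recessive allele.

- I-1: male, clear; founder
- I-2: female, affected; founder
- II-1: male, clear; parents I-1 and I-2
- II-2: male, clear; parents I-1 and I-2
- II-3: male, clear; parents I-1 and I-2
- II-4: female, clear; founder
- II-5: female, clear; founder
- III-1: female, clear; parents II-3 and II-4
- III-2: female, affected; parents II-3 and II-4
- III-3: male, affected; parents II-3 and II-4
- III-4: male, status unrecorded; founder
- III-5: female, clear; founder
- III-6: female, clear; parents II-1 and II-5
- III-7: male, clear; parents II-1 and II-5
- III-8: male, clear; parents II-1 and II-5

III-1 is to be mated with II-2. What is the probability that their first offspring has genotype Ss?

1/2

II-3 is clear so carries S and received s from I-2 (ss), so II-3 is Ss.
II-4 is clear so carries S and passed s to III-2 (ss), so II-4 is Ss.
III-1 is a clear offspring of II-3 (Ss) × II-4 (Ss), whose cross gives 1/4 SS : 1/2 Ss : 1/4 ss; conditioning on being clear, III-1 is SS with probability 1/3, Ss with probability 2/3.
II-2 is clear so carries S and received s from I-2 (ss), so II-2 is Ss.
Summing over parental genotype combinations, P(offspring has genotype Ss) = 1/3·1/2 + 2/3·1/2 = 1/2.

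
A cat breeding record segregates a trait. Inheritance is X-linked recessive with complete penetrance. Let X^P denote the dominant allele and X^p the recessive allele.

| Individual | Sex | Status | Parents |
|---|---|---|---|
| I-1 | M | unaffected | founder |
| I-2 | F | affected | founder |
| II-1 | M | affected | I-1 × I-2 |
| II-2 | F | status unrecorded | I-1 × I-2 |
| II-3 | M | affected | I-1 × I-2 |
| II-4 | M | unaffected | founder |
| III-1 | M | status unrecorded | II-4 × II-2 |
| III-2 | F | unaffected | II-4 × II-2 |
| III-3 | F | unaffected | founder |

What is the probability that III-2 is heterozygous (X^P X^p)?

1/2

II-4 is unaffected, so II-4 is X^P Y.
II-2 received P from I-1 (X^P Y) and received p from I-2 (X^p X^p), so II-2 is X^P X^p.
Their cross gives offspring ratios 1/2 X^P X^P : 1/2 X^P X^p. Conditioning on III-2 being unaffected, P(X^P X^p) = 1/2 / 1 = 1/2.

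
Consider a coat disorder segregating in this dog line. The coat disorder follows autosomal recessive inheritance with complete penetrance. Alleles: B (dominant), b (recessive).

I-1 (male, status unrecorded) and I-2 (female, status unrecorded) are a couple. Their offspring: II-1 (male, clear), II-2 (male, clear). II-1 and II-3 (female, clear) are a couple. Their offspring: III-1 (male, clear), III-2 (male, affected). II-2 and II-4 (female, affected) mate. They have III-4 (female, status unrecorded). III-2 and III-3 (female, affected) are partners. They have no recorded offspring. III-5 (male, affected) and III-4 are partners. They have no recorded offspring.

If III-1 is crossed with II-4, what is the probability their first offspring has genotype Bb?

2/3

II-1 is clear so carries B and passed b to III-2 (bb), so II-1 is Bb.
II-3 is clear so carries B and passed b to III-2 (bb), so II-3 is Bb.
III-1 is a clear offspring of II-1 (Bb) × II-3 (Bb), whose cross gives 1/4 BB : 1/2 Bb : 1/4 bb; conditioning on being clear, III-1 is BB with probability 1/3, Bb with probability 2/3.
II-4 is affected, so II-4 is bb.
Summing over parental genotype combinations, P(offspring has genotype Bb) = 1/3·1 + 2/3·1/2 = 2/3.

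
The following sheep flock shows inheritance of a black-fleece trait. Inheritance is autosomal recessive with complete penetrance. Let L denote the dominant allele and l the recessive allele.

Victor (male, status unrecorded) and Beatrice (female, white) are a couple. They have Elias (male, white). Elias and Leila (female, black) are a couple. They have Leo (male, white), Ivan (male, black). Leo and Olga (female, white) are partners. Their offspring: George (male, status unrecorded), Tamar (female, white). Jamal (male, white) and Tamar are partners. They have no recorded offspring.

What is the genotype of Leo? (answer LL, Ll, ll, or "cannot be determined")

Ll

From phenotype alone, Leo is LL or Ll.
Leo is white so carries L and received l from Leila (ll), so Leo is Ll.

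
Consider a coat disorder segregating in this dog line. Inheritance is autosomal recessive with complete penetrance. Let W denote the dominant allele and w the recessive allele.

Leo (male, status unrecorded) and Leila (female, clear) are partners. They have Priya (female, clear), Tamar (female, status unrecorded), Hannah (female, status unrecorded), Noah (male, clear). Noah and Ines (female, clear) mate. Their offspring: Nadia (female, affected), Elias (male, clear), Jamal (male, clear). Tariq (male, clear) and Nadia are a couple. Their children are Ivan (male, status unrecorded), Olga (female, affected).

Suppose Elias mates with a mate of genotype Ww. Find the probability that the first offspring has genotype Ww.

Noah is clear so carries W and passed w to Nadia (ww), so Noah is Ww.
Ines is clear so carries W and passed w to Nadia (ww), so Ines is Ww.
Elias is a clear offspring of Noah (Ww) × Ines (Ww), whose cross gives 1/4 WW : 1/2 Ww : 1/4 ww; conditioning on being clear, Elias is WW with probability 1/3, Ww with probability 2/3.
Summing over parental genotype combinations, P(offspring has genotype Ww) = 1/3·1/2 + 2/3·1/2 = 1/2.

1/2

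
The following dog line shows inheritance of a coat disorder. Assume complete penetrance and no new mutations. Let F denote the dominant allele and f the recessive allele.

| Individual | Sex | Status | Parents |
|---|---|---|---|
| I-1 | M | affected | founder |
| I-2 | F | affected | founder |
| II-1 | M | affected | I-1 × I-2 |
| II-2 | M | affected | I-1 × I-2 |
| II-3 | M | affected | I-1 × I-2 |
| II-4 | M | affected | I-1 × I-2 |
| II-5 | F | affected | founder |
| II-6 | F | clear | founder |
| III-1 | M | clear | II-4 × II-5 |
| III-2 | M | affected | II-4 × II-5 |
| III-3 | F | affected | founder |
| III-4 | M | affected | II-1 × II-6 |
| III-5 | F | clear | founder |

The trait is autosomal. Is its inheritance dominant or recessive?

II-4 and II-5 are both affected yet have a clear child III-1. Under a recessive model two affected parents are homozygous and every child would be affected, so the trait cannot be recessive.

dominant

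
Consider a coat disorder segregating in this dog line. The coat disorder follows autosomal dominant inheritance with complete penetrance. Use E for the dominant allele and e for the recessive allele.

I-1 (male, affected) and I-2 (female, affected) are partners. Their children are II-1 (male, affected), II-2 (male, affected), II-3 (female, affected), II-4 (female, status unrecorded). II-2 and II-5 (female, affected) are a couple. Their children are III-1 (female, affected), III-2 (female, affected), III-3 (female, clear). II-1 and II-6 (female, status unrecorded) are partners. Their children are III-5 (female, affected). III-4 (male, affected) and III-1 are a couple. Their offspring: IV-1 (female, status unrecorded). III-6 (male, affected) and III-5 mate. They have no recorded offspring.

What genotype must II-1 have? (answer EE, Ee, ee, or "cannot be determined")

II-1's phenotype allows EE or Ee, and no parent or child forces a single allele at both positions; consistent genotype assignments exist with II-1 as EE or Ee.

cannot be determined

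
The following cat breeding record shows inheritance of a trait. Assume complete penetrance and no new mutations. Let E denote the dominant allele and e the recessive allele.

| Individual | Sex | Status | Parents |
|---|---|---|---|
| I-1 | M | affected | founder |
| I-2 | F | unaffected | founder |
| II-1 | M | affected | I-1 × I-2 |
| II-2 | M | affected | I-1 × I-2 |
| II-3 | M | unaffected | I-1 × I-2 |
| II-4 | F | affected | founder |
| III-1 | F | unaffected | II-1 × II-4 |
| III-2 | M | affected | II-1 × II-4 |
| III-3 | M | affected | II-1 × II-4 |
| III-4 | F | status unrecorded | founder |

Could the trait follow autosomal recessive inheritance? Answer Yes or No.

Under autosomal recessive, III-1 (unaffected, female) cannot arise from II-1 (affected) × II-4 (affected).

No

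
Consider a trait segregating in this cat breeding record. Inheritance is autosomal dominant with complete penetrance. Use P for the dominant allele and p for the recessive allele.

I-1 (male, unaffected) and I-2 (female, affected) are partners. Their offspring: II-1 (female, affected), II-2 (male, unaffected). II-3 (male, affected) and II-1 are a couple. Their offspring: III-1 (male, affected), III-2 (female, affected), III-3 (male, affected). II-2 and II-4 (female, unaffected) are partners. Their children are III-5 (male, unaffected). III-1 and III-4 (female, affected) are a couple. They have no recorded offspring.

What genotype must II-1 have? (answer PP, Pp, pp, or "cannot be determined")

Pp

From phenotype alone, II-1 is PP or Pp.
II-1 is affected so carries P and received p from I-1 (pp), so II-1 is Pp.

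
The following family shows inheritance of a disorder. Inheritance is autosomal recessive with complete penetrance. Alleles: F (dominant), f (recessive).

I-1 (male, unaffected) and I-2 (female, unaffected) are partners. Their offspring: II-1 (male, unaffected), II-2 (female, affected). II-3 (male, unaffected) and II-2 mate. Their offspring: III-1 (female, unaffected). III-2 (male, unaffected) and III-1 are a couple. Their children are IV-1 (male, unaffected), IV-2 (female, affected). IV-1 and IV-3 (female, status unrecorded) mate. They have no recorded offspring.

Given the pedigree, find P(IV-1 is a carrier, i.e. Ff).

2/3

III-2 is unaffected so carries F and passed f to IV-2 (ff), so III-2 is Ff.
III-1 is unaffected so carries F and received f from II-2 (ff), so III-1 is Ff.
Their cross gives offspring ratios 1/4 FF : 1/2 Ff : 1/4 ff. Conditioning on IV-1 being unaffected, P(Ff) = 1/2 / 3/4 = 2/3.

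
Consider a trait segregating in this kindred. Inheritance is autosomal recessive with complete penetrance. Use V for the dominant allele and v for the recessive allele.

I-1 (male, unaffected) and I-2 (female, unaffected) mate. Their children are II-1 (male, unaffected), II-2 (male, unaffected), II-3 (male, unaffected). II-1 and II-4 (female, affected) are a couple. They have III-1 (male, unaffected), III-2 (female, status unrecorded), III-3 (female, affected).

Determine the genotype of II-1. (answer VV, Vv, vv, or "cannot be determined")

Vv

From phenotype alone, II-1 is VV or Vv.
II-1 is unaffected so carries V and passed v to III-3 (vv), so II-1 is Vv.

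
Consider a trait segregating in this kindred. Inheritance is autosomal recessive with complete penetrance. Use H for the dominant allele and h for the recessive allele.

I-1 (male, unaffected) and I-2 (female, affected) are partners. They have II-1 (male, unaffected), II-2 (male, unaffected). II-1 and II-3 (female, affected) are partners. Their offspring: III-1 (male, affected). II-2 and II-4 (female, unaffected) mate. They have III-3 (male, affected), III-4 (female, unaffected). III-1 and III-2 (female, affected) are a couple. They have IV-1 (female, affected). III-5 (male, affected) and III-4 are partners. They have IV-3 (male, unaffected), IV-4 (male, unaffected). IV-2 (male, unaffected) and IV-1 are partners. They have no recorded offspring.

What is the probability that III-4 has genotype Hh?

II-2 is unaffected so carries H and received h from I-2 (hh), so II-2 is Hh.
II-4 is unaffected so carries H and passed h to III-3 (hh), so II-4 is Hh.
Their cross gives offspring ratios 1/4 HH : 1/2 Hh : 1/4 hh. Conditioning on III-4 being unaffected, P(Hh) = 1/2 / 3/4 = 2/3 before taking III-4's own offspring into account.
III-5 is affected, so III-5 is hh.
Now use III-4's offspring. Probability of each recorded status — unaffected son IV-3: 1/2 if III-4 is Hh, 1 if HH; unaffected son IV-4: 1/2 if III-4 is Hh, 1 if HH.
Bayes: P(Hh) = 2/3·1/4 / (2/3·1/4 + 1/3·1) = 1/3.

1/3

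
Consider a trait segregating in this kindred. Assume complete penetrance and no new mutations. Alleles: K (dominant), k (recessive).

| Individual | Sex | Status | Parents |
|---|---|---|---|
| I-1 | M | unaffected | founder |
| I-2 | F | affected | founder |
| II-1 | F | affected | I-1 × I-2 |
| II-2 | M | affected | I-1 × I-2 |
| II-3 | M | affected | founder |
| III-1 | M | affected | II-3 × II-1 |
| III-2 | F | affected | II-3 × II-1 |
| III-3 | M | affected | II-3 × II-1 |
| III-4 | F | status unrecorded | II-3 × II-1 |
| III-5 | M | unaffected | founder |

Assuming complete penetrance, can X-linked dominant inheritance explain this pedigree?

A consistent assignment under X-linked dominant exists: I-1 X^k Y, I-2 X^K X^K, II-1 X^K X^k, II-2 X^K Y, II-3 X^K Y, III-1 X^K Y, III-2 X^K X^K, III-3 X^K Y, III-4 X^K X^K, III-5 X^k Y.
In this assignment every recorded phenotype matches its genotype and every non-founder's genotype is obtainable from its parents' genotypes, so the pedigree is consistent.

Yes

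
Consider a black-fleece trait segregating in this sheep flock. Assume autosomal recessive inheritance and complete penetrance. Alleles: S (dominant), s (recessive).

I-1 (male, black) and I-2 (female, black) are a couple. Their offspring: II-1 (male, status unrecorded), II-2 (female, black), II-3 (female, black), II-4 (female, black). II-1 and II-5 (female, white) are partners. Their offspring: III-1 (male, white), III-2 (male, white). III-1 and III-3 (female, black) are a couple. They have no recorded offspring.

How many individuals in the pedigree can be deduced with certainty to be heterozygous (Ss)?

Obligate heterozygotes: III-1 is white so carries S and received s from II-1 (ss), so III-1 is Ss; III-2 is white so carries S and received s from II-1 (ss), so III-2 is Ss.
Every other individual is either homozygous by phenotype or has at least one consistent homozygous assignment, so the count is 2.

2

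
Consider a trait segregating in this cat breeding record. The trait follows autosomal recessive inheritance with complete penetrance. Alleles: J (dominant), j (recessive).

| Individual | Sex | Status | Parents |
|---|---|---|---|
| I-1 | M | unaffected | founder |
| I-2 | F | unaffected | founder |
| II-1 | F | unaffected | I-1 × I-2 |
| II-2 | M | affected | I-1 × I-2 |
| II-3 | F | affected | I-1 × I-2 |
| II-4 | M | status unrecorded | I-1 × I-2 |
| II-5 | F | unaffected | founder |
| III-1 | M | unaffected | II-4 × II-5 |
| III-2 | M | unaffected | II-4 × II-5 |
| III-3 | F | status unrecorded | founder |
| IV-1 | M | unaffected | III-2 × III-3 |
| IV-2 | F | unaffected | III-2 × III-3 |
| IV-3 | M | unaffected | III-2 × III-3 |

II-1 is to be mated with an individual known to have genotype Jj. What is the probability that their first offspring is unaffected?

5/6

I-1 is unaffected so carries J and passed j to II-2 (jj), so I-1 is Jj.
I-2 is unaffected so carries J and passed j to II-2 (jj), so I-2 is Jj.
II-1 is an unaffected offspring of I-1 (Jj) × I-2 (Jj), whose cross gives 1/4 JJ : 1/2 Jj : 1/4 jj; conditioning on being unaffected, II-1 is JJ with probability 1/3, Jj with probability 2/3.
Summing over parental genotype combinations, P(offspring is unaffected) = 1/3·1 + 2/3·3/4 = 5/6.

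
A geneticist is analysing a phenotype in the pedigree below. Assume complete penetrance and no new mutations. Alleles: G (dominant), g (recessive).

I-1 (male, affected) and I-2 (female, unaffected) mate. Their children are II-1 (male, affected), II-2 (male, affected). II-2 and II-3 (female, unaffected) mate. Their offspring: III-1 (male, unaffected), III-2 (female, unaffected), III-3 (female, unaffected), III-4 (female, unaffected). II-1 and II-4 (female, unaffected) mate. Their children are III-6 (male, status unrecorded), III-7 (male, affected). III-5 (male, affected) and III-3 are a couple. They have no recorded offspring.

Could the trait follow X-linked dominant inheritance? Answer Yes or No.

Under X-linked dominant, II-1 (affected, male) cannot arise from I-1 (affected) × I-2 (unaffected).

No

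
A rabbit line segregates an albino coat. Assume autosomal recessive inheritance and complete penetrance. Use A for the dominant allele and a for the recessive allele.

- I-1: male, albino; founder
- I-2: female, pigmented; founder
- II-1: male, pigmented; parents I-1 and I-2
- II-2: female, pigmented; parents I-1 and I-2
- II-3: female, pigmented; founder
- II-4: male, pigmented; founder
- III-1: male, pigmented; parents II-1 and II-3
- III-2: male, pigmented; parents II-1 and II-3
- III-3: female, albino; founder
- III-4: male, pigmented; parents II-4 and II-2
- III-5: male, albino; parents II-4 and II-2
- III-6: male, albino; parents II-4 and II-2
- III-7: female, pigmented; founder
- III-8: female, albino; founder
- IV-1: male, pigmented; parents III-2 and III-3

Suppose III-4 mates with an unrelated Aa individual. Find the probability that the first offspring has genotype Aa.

II-4 is pigmented so carries A and passed a to III-5 (aa), so II-4 is Aa.
II-2 is pigmented so carries A and received a from I-1 (aa), so II-2 is Aa.
III-4 is a pigmented offspring of II-4 (Aa) × II-2 (Aa), whose cross gives 1/4 AA : 1/2 Aa : 1/4 aa; conditioning on being pigmented, III-4 is AA with probability 1/3, Aa with probability 2/3.
Summing over parental genotype combinations, P(offspring has genotype Aa) = 1/3·1/2 + 2/3·1/2 = 1/2.

1/2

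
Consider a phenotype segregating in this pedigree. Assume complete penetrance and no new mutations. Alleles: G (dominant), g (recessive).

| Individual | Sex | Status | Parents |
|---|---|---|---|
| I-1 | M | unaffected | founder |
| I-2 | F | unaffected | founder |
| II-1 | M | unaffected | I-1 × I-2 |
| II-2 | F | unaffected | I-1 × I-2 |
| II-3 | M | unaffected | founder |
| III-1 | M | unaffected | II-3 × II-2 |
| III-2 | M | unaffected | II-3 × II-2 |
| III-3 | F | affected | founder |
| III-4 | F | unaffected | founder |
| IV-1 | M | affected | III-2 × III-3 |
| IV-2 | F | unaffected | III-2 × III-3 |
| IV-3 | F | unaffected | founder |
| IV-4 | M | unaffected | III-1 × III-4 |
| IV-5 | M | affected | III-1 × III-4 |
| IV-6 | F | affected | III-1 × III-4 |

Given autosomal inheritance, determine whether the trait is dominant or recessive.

III-1 and III-4 are both unaffected yet have an affected child IV-5. Under dominance, an affected child requires at least one affected parent, so the trait cannot be dominant.

recessive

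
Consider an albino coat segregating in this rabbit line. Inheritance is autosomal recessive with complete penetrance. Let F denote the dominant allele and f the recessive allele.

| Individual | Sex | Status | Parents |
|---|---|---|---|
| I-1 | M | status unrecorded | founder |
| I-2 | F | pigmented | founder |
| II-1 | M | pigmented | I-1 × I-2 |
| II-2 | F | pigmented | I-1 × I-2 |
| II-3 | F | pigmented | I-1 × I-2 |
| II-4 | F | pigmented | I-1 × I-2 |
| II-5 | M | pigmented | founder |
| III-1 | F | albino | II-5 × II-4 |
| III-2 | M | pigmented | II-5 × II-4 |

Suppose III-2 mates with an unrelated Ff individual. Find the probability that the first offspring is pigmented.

II-5 is pigmented so carries F and passed f to III-1 (ff), so II-5 is Ff.
II-4 is pigmented so carries F and passed f to III-1 (ff), so II-4 is Ff.
III-2 is a pigmented offspring of II-5 (Ff) × II-4 (Ff), whose cross gives 1/4 FF : 1/2 Ff : 1/4 ff; conditioning on being pigmented, III-2 is FF with probability 1/3, Ff with probability 2/3.
Summing over parental genotype combinations, P(offspring is pigmented) = 1/3·1 + 2/3·3/4 = 5/6.

5/6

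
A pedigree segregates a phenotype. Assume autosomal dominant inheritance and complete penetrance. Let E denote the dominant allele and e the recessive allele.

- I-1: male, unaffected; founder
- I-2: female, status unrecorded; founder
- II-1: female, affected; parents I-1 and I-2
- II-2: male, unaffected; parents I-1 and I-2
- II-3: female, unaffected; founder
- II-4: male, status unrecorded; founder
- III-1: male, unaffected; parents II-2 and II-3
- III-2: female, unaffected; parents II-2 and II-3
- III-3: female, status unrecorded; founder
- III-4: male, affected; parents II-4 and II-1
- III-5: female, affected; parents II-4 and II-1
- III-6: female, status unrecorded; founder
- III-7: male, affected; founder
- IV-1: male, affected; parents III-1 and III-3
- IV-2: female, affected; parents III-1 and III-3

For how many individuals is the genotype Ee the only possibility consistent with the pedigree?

4

Obligate heterozygotes: I-2 passed E to II-1 (Ee, whose e came from I-1) and passed e to II-2 (ee), so I-2 is Ee; II-1 is affected so carries E and received e from I-1 (ee), so II-1 is Ee; IV-1 is affected so carries E and received e from III-1 (ee), so IV-1 is Ee; IV-2 is affected so carries E and received e from III-1 (ee), so IV-2 is Ee.
Every other individual is either homozygous by phenotype or has at least one consistent homozygous assignment, so the count is 4.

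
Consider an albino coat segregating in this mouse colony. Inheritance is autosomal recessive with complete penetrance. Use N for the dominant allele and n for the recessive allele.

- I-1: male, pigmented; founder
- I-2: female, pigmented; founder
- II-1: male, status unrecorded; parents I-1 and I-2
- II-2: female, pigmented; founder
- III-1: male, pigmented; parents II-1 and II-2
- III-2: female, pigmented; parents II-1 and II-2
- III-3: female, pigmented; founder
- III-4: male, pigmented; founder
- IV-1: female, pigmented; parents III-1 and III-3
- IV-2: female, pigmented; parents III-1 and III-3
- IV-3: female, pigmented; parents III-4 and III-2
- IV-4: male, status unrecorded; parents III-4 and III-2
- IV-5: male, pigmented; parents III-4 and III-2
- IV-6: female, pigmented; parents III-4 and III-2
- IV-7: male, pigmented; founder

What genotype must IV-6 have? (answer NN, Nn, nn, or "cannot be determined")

cannot be determined

IV-6's phenotype allows NN or Nn, and no parent or child forces a single allele at both positions; consistent genotype assignments exist with IV-6 as NN or Nn.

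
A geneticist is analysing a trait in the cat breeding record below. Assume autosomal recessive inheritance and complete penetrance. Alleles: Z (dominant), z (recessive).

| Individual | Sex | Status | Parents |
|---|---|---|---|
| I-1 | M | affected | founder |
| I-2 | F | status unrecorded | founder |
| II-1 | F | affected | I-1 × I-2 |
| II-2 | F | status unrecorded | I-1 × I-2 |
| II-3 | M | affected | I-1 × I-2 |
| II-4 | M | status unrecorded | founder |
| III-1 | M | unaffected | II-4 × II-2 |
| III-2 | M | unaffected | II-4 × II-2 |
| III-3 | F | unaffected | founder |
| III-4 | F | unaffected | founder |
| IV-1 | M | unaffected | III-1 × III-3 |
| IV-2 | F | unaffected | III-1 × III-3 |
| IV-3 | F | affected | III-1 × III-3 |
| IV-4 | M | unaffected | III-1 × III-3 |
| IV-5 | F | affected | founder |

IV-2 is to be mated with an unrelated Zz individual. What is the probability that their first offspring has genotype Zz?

1/2

III-1 is unaffected so carries Z and passed z to IV-3 (zz), so III-1 is Zz.
III-3 is unaffected so carries Z and passed z to IV-3 (zz), so III-3 is Zz.
IV-2 is an unaffected offspring of III-1 (Zz) × III-3 (Zz), whose cross gives 1/4 ZZ : 1/2 Zz : 1/4 zz; conditioning on being unaffected, IV-2 is ZZ with probability 1/3, Zz with probability 2/3.
Summing over parental genotype combinations, P(offspring has genotype Zz) = 1/3·1/2 + 2/3·1/2 = 1/2.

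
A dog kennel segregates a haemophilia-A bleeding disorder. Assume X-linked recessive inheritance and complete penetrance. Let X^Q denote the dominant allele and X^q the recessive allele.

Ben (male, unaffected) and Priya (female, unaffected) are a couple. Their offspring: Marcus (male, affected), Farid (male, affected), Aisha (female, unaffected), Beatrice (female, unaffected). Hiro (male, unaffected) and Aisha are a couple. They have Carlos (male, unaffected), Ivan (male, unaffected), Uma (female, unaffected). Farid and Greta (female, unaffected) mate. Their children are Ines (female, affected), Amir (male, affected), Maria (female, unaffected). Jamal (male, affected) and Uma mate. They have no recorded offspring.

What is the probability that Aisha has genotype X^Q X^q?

1/5

Ben is unaffected, so Ben is X^Q Y.
Priya is unaffected so carries Q and passed q to Marcus (X^q Y), so Priya is X^Q X^q.
Their cross gives offspring ratios 1/2 X^Q X^Q : 1/2 X^Q X^q. Conditioning on Aisha being unaffected, P(X^Q X^q) = 1/2 / 1 = 1/2 before taking Aisha's own offspring into account.
Hiro is unaffected, so Hiro is X^Q Y.
Now use Aisha's offspring. Probability of each recorded status — unaffected son Carlos: 1/2 if Aisha is X^Q X^q, 1 if X^Q X^Q; unaffected son Ivan: 1/2 if Aisha is X^Q X^q, 1 if X^Q X^Q. (Uma: equally likely either way, so uninformative.)
Bayes: P(X^Q X^q) = 1/2·1/4 / (1/2·1/4 + 1/2·1) = 1/5.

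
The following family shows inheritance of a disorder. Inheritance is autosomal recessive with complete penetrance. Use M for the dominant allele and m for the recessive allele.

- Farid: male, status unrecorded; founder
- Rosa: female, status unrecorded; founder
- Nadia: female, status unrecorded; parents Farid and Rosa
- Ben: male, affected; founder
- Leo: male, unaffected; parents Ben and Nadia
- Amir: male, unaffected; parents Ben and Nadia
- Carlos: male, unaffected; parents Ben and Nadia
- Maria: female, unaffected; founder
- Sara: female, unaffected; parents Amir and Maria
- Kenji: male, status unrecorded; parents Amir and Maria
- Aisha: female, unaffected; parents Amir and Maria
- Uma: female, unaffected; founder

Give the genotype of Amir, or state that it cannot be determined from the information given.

From phenotype alone, Amir is MM or Mm.
Amir is unaffected so carries M and received m from Ben (mm), so Amir is Mm.

Mm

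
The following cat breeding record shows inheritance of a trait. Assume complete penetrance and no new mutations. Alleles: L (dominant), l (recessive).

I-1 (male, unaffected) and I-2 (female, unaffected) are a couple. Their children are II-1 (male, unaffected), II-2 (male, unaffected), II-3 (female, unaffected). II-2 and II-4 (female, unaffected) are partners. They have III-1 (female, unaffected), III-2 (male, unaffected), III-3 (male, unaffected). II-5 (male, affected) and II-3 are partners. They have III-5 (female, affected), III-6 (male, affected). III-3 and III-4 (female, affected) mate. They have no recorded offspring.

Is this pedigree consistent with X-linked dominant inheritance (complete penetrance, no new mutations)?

No

Under X-linked dominant, III-6 (affected, male) cannot arise from II-5 (affected) × II-3 (unaffected).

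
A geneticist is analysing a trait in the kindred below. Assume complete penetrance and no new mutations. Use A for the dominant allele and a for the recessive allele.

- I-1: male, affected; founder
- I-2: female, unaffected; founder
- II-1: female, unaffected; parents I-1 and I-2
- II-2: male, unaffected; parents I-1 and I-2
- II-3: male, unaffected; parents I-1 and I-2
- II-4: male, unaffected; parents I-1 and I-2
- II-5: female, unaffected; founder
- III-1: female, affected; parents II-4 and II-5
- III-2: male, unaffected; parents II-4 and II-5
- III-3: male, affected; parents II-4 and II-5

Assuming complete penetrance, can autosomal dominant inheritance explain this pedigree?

Under autosomal dominant, III-1 (affected, female) cannot arise from II-4 (unaffected) × II-5 (unaffected).

No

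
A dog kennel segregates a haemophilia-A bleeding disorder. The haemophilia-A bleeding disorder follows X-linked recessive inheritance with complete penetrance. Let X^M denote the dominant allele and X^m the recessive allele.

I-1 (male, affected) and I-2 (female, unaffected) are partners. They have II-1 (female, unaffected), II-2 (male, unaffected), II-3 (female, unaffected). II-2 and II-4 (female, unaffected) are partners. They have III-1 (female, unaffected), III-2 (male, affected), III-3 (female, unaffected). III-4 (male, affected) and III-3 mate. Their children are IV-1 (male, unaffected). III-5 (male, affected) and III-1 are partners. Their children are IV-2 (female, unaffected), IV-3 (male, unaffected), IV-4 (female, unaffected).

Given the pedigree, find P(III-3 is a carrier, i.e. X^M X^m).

1/3

II-2 is unaffected, so II-2 is X^M Y.
II-4 is unaffected so carries M and passed m to III-2 (X^m Y), so II-4 is X^M X^m.
Their cross gives offspring ratios 1/2 X^M X^M : 1/2 X^M X^m. Conditioning on III-3 being unaffected, P(X^M X^m) = 1/2 / 1 = 1/2 before taking III-3's own offspring into account.
III-4 is affected, so III-4 is X^m Y.
Now use III-3's offspring. Probability of each recorded status — unaffected son IV-1: 1/2 if III-3 is X^M X^m, 1 if X^M X^M.
Bayes: P(X^M X^m) = 1/2·1/2 / (1/2·1/2 + 1/2·1) = 1/3.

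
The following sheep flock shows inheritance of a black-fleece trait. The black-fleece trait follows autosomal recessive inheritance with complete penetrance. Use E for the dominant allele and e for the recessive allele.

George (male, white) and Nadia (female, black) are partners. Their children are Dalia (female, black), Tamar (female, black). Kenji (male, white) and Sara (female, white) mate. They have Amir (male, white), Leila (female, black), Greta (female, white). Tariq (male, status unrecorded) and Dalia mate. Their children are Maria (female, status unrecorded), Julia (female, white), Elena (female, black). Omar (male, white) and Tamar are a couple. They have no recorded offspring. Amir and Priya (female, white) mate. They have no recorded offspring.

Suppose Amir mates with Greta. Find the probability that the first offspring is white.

Kenji is white so carries E and passed e to Leila (ee), so Kenji is Ee.
Sara is white so carries E and passed e to Leila (ee), so Sara is Ee.
Amir is a white offspring of Kenji (Ee) × Sara (Ee), whose cross gives 1/4 EE : 1/2 Ee : 1/4 ee; conditioning on being white, Amir is EE with probability 1/3, Ee with probability 2/3.
Greta is a white offspring of Kenji (Ee) × Sara (Ee), whose cross gives 1/4 EE : 1/2 Ee : 1/4 ee; conditioning on being white, Greta is EE with probability 1/3, Ee with probability 2/3.
Summing over parental genotype combinations, P(offspring is white) = 1/9·1 + 2/9·1 + 2/9·1 + 4/9·3/4 = 8/9.

8/9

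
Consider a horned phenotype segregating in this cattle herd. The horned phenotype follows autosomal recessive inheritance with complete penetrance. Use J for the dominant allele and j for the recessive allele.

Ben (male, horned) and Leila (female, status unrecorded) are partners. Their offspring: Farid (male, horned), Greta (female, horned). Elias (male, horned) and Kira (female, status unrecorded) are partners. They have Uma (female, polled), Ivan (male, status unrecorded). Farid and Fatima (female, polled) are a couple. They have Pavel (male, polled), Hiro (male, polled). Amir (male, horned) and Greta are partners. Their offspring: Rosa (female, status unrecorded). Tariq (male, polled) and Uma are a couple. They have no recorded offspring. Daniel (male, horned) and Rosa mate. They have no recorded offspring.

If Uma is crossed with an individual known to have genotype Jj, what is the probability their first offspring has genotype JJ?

1/4

Uma is polled so carries J and received j from Elias (jj), so Uma is Jj.
The cross gives 1/4 JJ : 1/2 Jj : 1/4 jj, so P(offspring has genotype JJ) = 1/4.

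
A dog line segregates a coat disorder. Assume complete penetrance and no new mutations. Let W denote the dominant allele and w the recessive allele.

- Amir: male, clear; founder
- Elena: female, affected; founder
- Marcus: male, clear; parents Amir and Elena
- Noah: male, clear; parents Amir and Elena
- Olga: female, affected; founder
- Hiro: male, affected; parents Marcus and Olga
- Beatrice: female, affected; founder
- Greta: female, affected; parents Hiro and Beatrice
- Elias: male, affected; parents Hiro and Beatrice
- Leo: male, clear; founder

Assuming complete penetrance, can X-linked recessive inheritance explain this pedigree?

Under X-linked recessive, Marcus (clear, male) cannot arise from Amir (clear) × Elena (affected).

No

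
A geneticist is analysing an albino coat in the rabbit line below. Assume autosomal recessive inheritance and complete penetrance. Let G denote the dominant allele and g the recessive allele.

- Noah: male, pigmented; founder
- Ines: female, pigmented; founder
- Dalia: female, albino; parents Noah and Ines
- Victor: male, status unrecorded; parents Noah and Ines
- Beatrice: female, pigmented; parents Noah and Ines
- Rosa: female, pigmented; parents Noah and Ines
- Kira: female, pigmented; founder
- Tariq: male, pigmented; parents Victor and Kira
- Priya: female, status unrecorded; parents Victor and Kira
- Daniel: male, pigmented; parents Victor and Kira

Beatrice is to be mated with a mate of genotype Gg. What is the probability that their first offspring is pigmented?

Noah is pigmented so carries G and passed g to Dalia (gg), so Noah is Gg.
Ines is pigmented so carries G and passed g to Dalia (gg), so Ines is Gg.
Beatrice is a pigmented offspring of Noah (Gg) × Ines (Gg), whose cross gives 1/4 GG : 1/2 Gg : 1/4 gg; conditioning on being pigmented, Beatrice is GG with probability 1/3, Gg with probability 2/3.
Summing over parental genotype combinations, P(offspring is pigmented) = 1/3·1 + 2/3·3/4 = 5/6.

5/6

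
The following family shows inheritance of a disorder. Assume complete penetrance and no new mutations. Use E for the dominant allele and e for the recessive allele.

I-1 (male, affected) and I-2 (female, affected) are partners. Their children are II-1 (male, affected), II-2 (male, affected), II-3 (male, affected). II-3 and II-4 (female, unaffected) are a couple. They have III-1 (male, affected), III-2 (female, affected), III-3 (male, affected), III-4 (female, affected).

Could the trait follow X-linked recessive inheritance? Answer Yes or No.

A consistent assignment under X-linked recessive exists: I-1 X^e Y, I-2 X^e X^e, II-1 X^e Y, II-2 X^e Y, II-3 X^e Y, II-4 X^E X^e, III-1 X^e Y, III-2 X^e X^e, III-3 X^e Y, III-4 X^e X^e.
In this assignment every recorded phenotype matches its genotype and every non-founder's genotype is obtainable from its parents' genotypes, so the pedigree is consistent.

Yes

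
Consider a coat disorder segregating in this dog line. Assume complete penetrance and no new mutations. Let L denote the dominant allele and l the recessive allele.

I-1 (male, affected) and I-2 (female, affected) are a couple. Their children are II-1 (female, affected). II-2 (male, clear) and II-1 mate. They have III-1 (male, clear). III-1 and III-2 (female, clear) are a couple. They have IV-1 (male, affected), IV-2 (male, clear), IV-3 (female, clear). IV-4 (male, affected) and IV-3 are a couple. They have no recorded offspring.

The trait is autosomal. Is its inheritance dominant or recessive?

III-1 and III-2 are both clear yet have an affected child IV-1. Under dominance, an affected child requires at least one affected parent, so the trait cannot be dominant.

recessive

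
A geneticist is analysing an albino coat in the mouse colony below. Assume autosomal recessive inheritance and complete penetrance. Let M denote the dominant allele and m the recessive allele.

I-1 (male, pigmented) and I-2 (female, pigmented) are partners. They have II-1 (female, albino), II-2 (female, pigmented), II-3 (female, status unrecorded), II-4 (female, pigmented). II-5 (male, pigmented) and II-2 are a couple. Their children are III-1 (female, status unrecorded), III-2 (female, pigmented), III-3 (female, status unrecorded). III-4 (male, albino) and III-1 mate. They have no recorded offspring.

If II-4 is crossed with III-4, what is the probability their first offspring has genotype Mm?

2/3

I-1 is pigmented so carries M and passed m to II-1 (mm), so I-1 is Mm.
I-2 is pigmented so carries M and passed m to II-1 (mm), so I-2 is Mm.
II-4 is a pigmented offspring of I-1 (Mm) × I-2 (Mm), whose cross gives 1/4 MM : 1/2 Mm : 1/4 mm; conditioning on being pigmented, II-4 is MM with probability 1/3, Mm with probability 2/3.
III-4 is albino, so III-4 is mm.
Summing over parental genotype combinations, P(offspring has genotype Mm) = 1/3·1 + 2/3·1/2 = 2/3.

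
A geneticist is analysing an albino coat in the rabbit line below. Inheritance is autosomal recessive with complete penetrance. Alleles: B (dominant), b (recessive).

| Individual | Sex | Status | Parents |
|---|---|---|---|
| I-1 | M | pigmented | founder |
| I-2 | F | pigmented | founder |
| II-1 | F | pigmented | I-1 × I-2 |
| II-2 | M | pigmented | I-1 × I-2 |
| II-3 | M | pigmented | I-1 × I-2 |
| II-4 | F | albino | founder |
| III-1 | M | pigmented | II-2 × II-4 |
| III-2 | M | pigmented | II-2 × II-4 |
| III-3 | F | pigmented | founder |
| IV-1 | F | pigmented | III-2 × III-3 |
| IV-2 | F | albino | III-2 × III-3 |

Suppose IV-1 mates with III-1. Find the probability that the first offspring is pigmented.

III-2 is pigmented so carries B and received b from II-4 (bb), so III-2 is Bb.
III-3 is pigmented so carries B and passed b to IV-2 (bb), so III-3 is Bb.
IV-1 is a pigmented offspring of III-2 (Bb) × III-3 (Bb), whose cross gives 1/4 BB : 1/2 Bb : 1/4 bb; conditioning on being pigmented, IV-1 is BB with probability 1/3, Bb with probability 2/3.
III-1 is pigmented so carries B and received b from II-4 (bb), so III-1 is Bb.
Summing over parental genotype combinations, P(offspring is pigmented) = 1/3·1 + 2/3·3/4 = 5/6.

5/6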